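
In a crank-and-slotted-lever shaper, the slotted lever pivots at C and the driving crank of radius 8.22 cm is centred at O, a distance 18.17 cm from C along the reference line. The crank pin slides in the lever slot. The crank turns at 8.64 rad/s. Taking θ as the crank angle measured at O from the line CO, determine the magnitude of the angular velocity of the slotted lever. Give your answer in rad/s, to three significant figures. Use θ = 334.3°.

ω = 8.64 rad/s
Crank pin A relative to C: A = (d + r cosθ, r sinθ); lever angle φ = atan2(r sinθ, d + r cosθ).
Differentiating tanφ: φ̇ = rω(d cosθ + r)/(d² + r² + 2dr cosθ).
d² + r² + 2dr cosθ = |CA|² = 0.0666882 m²;  d cosθ + r = +0.24593 m.
|ω_lever| = |0.0822·8.64·+0.24593| / 0.0666882 = 2.619 rad/s.

2.62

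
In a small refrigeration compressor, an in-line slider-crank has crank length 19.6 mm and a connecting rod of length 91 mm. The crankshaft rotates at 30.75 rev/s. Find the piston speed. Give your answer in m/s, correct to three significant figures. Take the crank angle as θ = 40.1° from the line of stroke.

ω = 2π·30.8 = 193.2 rad/s
For an in-line slider-crank, x = r cosθ + √(L² − r² sin²θ), so v = −rω sinθ·[1 + r cosθ/√(L² − r² sin²θ)].
With r = 0.0196 m, L = 0.091 m, θ = 40.1°: √(L² − r² sin²θ) = 0.09012 m.
v = −0.0196·193.2·0.64412·[1 + 0.0196·0.76492/0.09012] = -2.845 m/s.
|v| = 2.845 m/s.

2.85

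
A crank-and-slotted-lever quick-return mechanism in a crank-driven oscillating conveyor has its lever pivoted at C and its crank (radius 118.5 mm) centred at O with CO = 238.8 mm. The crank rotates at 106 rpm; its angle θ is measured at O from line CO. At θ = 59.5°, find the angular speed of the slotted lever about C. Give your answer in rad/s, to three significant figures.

ω = 11.1 rad/s (from 106 rpm).
Crank pin A relative to C: A = (d + r cosθ, r sinθ); lever angle φ = atan2(r sinθ, d + r cosθ).
Differentiating tanφ: φ̇ = rω(d cosθ + r)/(d² + r² + 2dr cosθ).
d² + r² + 2dr cosθ = |CA|² = 0.0997921 m²;  d cosθ + r = +0.2397 m.
|ω_lever| = |0.1185·11.1·+0.2397| / 0.0997921 = 3.1595 rad/s.

3.16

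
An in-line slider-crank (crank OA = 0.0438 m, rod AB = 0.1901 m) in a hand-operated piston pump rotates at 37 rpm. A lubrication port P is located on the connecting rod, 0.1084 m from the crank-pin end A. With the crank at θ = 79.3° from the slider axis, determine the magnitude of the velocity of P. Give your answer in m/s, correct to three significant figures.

0.171

ω = 3.875 rad/s.  Crank-pin speed |V_A| = rω = 0.16971 m/s, perpendicular to OA.
Rod angle: sinφ = −(r/L) sinθ ⇒ φ = -13.085°; ω_rod = −rω cosθ/√(L²−r²sin²θ) = -0.17017 rad/s.
V_P = V_A + ω_rod × AP, with AP = 0.1084 m along the rod.
Components: V_Px = −rω sinθ − a·ω_rod·sinφ = -0.17093 m/s;  V_Py = rω cosθ + a·ω_rod·cosφ = +0.013542 m/s.
|V_P| = √(V_Px² + V_Py²) = 0.17147 m/s.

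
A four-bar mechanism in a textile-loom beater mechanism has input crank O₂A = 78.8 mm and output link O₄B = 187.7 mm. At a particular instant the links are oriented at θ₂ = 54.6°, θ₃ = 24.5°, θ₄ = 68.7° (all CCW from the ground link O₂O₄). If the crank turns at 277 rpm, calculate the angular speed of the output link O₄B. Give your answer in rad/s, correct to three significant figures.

8.76

ω₂ = 29.01 rad/s (from 277 rpm).
Differentiating the loop-closure r₂e^{iθ₂}+r₃e^{iθ₃}=r₁+r₄e^{iθ₄} gives r₂ω₂e^{iθ₂}+r₃ω₃e^{iθ₃}=r₄ω₄e^{iθ₄}.
Eliminating the other unknown: ω₄ = r₂ω₂ sin(θ₂−θ₃) / [r₄ sin(θ₄−θ₃)].
Numerator sine = +0.50151; denominator sine = +0.69717.
Result = 0.0788·29.01·(+0.50151) / (0.1877·(+0.69717)) = +8.7602 rad/s; magnitude 8.7602 rad/s.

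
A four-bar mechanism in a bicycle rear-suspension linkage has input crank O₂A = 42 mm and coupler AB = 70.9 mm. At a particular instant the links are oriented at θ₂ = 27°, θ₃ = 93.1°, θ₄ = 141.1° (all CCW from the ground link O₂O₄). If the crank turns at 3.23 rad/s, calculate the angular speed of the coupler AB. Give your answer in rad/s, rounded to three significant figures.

2.35

ω₂ = 3.23 rad/s
Differentiating the loop-closure r₂e^{iθ₂}+r₃e^{iθ₃}=r₁+r₄e^{iθ₄} gives r₂ω₂e^{iθ₂}+r₃ω₃e^{iθ₃}=r₄ω₄e^{iθ₄}.
Eliminating the other unknown: ω₃ = r₂ω₂ sin(θ₄−θ₂) / [r₃ sin(θ₃−θ₄)].
Numerator sine = +0.91283; denominator sine = -0.74314.
Result = 0.042·3.23·(+0.91283) / (0.0709·(-0.74314)) = -2.3503 rad/s; magnitude 2.3503 rad/s.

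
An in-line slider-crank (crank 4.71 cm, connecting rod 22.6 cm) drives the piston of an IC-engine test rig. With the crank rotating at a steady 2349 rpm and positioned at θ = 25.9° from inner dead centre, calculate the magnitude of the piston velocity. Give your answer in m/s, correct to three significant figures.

ω = 2π·2349/60 = 246 rad/s
For an in-line slider-crank, x = r cosθ + √(L² − r² sin²θ), so v = −rω sinθ·[1 + r cosθ/√(L² − r² sin²θ)].
With r = 0.0471 m, L = 0.226 m, θ = 25.9°: √(L² − r² sin²θ) = 0.22506 m.
v = −0.0471·246·0.43680·[1 + 0.0471·0.89956/0.22506] = -6.0135 m/s.
|v| = 6.0135 m/s.

6.01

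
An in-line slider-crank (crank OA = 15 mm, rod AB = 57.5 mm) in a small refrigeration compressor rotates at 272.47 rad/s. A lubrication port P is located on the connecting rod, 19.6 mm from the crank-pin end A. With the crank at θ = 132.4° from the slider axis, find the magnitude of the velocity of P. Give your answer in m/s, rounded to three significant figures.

3.37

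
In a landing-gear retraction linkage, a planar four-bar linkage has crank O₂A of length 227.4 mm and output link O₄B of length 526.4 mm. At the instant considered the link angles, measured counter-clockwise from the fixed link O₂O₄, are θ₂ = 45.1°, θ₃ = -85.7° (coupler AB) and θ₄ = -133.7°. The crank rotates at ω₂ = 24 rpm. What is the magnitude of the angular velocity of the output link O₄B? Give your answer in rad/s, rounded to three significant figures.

1.11

ω₂ = 2.513 rad/s (from 24 rpm).
Differentiating the loop-closure r₂e^{iθ₂}+r₃e^{iθ₃}=r₁+r₄e^{iθ₄} gives r₂ω₂e^{iθ₂}+r₃ω₃e^{iθ₃}=r₄ω₄e^{iθ₄}.
Eliminating the other unknown: ω₄ = r₂ω₂ sin(θ₂−θ₃) / [r₄ sin(θ₄−θ₃)].
Numerator sine = +0.75700; denominator sine = -0.74314.
Result = 0.2274·2.513·(+0.75700) / (0.5264·(-0.74314)) = -1.1059 rad/s; magnitude 1.1059 rad/s.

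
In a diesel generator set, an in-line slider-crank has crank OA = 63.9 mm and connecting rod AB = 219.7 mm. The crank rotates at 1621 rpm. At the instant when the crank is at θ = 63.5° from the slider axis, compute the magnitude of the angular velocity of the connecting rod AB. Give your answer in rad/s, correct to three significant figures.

22.8

ω = 169.8 rad/s (converted from 1621 rpm).
The rod makes angle φ with the slider axis where L sinφ = r sinθ; differentiating, L cosφ·φ̇ = r ω cosθ.
L cosφ = √(L² − r² sin²θ) = 0.21213 m.
|ω_rod| = r ω |cosθ| / √(L² − r² sin²θ) = 0.0639·169.8·0.44620/0.21213 = 22.816 rad/s.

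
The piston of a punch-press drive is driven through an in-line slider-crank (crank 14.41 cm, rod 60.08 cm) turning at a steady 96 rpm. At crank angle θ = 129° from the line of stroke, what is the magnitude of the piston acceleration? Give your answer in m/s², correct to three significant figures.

9.85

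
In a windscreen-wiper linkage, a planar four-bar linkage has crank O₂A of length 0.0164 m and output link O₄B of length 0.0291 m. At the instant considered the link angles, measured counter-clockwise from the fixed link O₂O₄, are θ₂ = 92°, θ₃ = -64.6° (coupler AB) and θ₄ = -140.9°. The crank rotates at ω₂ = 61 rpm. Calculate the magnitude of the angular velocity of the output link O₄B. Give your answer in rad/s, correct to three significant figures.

ω₂ = 6.388 rad/s (from 61 rpm).
Differentiating the loop-closure r₂e^{iθ₂}+r₃e^{iθ₃}=r₁+r₄e^{iθ₄} gives r₂ω₂e^{iθ₂}+r₃ω₃e^{iθ₃}=r₄ω₄e^{iθ₄}.
Eliminating the other unknown: ω₄ = r₂ω₂ sin(θ₂−θ₃) / [r₄ sin(θ₄−θ₃)].
Numerator sine = +0.39715; denominator sine = -0.97155.
Result = 0.0164·6.388·(+0.39715) / (0.0291·(-0.97155)) = -1.4716 rad/s; magnitude 1.4716 rad/s.

1.47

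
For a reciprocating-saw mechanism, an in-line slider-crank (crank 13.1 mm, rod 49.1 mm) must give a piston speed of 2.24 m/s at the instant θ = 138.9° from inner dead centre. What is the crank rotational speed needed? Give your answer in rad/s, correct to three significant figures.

327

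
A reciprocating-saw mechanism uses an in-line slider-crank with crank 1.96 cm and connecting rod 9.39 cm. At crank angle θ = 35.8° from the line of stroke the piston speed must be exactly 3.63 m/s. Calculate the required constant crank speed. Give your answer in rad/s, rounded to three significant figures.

270

For an in-line slider-crank, |v_piston| = rω|sinθ|·[1 + r cosθ/√(L² − r² sin²θ)].
With r = 0.0196 m, L = 0.0939 m, θ = 35.8°: the bracketed kinematic factor |dx/dθ| = 0.013421 m.
ω = v/|dx/dθ| = 3.63/0.013421 = 270.48 rad/s.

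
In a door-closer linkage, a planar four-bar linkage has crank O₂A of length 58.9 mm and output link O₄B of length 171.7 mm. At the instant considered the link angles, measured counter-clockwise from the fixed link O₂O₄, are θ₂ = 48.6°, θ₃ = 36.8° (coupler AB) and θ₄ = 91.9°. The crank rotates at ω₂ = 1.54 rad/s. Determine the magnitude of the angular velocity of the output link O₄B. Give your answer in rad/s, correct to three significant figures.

ω₂ = 1.54 rad/s
Differentiating the loop-closure r₂e^{iθ₂}+r₃e^{iθ₃}=r₁+r₄e^{iθ₄} gives r₂ω₂e^{iθ₂}+r₃ω₃e^{iθ₃}=r₄ω₄e^{iθ₄}.
Eliminating the other unknown: ω₄ = r₂ω₂ sin(θ₂−θ₃) / [r₄ sin(θ₄−θ₃)].
Numerator sine = +0.20450; denominator sine = +0.82015.
Result = 0.0589·1.54·(+0.20450) / (0.1717·(+0.82015)) = +0.13172 rad/s; magnitude 0.13172 rad/s.

0.132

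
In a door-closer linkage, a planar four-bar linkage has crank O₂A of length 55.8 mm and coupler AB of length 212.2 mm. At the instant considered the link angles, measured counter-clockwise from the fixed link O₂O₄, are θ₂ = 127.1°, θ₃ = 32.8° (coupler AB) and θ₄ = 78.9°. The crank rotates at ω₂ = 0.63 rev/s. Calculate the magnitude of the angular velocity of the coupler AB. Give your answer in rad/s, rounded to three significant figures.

1.08

ω₂ = 3.958 rad/s (from 0.63 rev/s).
Differentiating the loop-closure r₂e^{iθ₂}+r₃e^{iθ₃}=r₁+r₄e^{iθ₄} gives r₂ω₂e^{iθ₂}+r₃ω₃e^{iθ₃}=r₄ω₄e^{iθ₄}.
Eliminating the other unknown: ω₃ = r₂ω₂ sin(θ₄−θ₂) / [r₃ sin(θ₃−θ₄)].
Numerator sine = -0.74548; denominator sine = -0.72055.
Result = 0.0558·3.958·(-0.74548) / (0.2122·(-0.72055)) = +1.0769 rad/s; magnitude 1.0769 rad/s.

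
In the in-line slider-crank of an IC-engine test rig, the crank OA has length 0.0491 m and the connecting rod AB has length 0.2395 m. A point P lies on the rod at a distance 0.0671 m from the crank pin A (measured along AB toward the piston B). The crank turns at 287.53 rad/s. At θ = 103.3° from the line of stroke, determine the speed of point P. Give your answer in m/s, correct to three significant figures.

13.8

ω = 287.5 rad/s.  Crank-pin speed |V_A| = rω = 14.118 m/s, perpendicular to OA.
Rod angle: sinφ = −(r/L) sinθ ⇒ φ = -11.508°; ω_rod = −rω cosθ/√(L²−r²sin²θ) = +13.839 rad/s.
V_P = V_A + ω_rod × AP, with AP = 0.0671 m along the rod.
Components: V_Px = −rω sinθ − a·ω_rod·sinφ = -13.554 m/s;  V_Py = rω cosθ + a·ω_rod·cosφ = -2.3379 m/s.
|V_P| = √(V_Px² + V_Py²) = 13.754 m/s.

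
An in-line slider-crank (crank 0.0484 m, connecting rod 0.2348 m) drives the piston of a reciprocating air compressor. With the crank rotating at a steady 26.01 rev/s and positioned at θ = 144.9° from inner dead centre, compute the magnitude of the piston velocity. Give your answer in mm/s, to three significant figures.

3780

ω = 2π·26 = 163.4 rad/s
For an in-line slider-crank, x = r cosθ + √(L² − r² sin²θ), so v = −rω sinθ·[1 + r cosθ/√(L² − r² sin²θ)].
With r = 0.0484 m, L = 0.2348 m, θ = 144.9°: √(L² − r² sin²θ) = 0.23314 m.
v = −0.0484·163.4·0.57501·[1 + 0.0484·-0.81815/0.23314] = -3.7757 m/s.
|v| = 3.7757 m/s = 3775.7 mm/s.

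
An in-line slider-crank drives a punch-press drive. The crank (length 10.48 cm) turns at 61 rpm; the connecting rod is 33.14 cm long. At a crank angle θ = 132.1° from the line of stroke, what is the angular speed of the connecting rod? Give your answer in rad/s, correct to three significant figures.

1.39

ω = 6.388 rad/s (converted from 61 rpm).
The rod makes angle φ with the slider axis where L sinφ = r sinθ; differentiating, L cosφ·φ̇ = r ω cosθ.
L cosφ = √(L² − r² sin²θ) = 0.32215 m.
|ω_rod| = r ω |cosθ| / √(L² − r² sin²θ) = 0.1048·6.388·0.67043/0.32215 = 1.3932 rad/s.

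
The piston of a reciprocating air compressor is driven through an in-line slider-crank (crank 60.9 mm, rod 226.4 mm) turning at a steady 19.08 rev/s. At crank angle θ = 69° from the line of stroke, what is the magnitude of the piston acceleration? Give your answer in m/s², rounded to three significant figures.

ω = 2π·19.1 = 119.9 rad/s
x(θ) = r cosθ + √(L² − r² sin²θ); with ω constant, a = ω²·d²x/dθ².
d²x/dθ² = −r cosθ − r²(cos2θ)/√u − r⁴ sin²2θ/(4u^{3/2}),  u = L² − r² sin²θ = 0.0480245 m².
Substituting r = 0.0609 m, L = 0.2264 m, θ = 69°: d²x/dθ² = -0.0093939 m.
a = ω²·d²x/dθ² = (119.9)²·(-0.0093939) = -135.01 m/s²;  |a| = 135.01 m/s².

135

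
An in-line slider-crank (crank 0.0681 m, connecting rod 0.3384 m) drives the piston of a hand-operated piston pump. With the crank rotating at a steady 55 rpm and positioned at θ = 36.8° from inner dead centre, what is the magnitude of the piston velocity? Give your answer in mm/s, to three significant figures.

ω = 2π·55/60 = 5.76 rad/s
For an in-line slider-crank, x = r cosθ + √(L² − r² sin²θ), so v = −rω sinθ·[1 + r cosθ/√(L² − r² sin²θ)].
With r = 0.0681 m, L = 0.3384 m, θ = 36.8°: √(L² − r² sin²θ) = 0.33593 m.
v = −0.0681·5.76·0.59902·[1 + 0.0681·0.80073/0.33593] = -0.27309 m/s.
|v| = 0.27309 m/s = 273.09 mm/s.

273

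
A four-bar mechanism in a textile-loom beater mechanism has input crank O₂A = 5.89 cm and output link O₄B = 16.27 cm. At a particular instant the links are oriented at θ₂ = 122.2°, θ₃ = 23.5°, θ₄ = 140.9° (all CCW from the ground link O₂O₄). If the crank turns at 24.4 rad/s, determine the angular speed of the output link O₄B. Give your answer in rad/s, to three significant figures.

9.83

ω₂ = 24.4 rad/s
Differentiating the loop-closure r₂e^{iθ₂}+r₃e^{iθ₃}=r₁+r₄e^{iθ₄} gives r₂ω₂e^{iθ₂}+r₃ω₃e^{iθ₃}=r₄ω₄e^{iθ₄}.
Eliminating the other unknown: ω₄ = r₂ω₂ sin(θ₂−θ₃) / [r₄ sin(θ₄−θ₃)].
Numerator sine = +0.98849; denominator sine = +0.88782.
Result = 0.0589·24.4·(+0.98849) / (0.1627·(+0.88782)) = +9.8349 rad/s; magnitude 9.8349 rad/s.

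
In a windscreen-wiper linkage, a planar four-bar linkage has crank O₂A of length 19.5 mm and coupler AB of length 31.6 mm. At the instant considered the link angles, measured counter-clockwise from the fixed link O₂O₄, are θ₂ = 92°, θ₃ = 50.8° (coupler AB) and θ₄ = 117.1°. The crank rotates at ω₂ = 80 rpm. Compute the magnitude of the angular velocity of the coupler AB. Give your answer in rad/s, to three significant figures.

ω₂ = 8.378 rad/s (from 80 rpm).
Differentiating the loop-closure r₂e^{iθ₂}+r₃e^{iθ₃}=r₁+r₄e^{iθ₄} gives r₂ω₂e^{iθ₂}+r₃ω₃e^{iθ₃}=r₄ω₄e^{iθ₄}.
Eliminating the other unknown: ω₃ = r₂ω₂ sin(θ₄−θ₂) / [r₃ sin(θ₃−θ₄)].
Numerator sine = +0.42420; denominator sine = -0.91566.
Result = 0.0195·8.378·(+0.42420) / (0.0316·(-0.91566)) = -2.395 rad/s; magnitude 2.395 rad/s.

2.39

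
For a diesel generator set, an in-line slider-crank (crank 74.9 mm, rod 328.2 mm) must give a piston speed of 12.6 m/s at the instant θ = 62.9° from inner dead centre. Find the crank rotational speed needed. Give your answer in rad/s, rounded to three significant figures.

For an in-line slider-crank, |v_piston| = rω|sinθ|·[1 + r cosθ/√(L² − r² sin²θ)].
With r = 0.0749 m, L = 0.3282 m, θ = 62.9°: the bracketed kinematic factor |dx/dθ| = 0.073756 m.
ω = v/|dx/dθ| = 12.6/0.073756 = 170.83 rad/s.

171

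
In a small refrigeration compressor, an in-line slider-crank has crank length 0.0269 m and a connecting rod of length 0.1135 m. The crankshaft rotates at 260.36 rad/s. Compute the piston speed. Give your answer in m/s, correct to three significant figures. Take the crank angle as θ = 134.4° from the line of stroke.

ω = 260.4 rad/s
For an in-line slider-crank, x = r cosθ + √(L² − r² sin²θ), so v = −rω sinθ·[1 + r cosθ/√(L² − r² sin²θ)].
With r = 0.0269 m, L = 0.1135 m, θ = 134.4°: √(L² − r² sin²θ) = 0.11186 m.
v = −0.0269·260.4·0.71447·[1 + 0.0269·-0.69966/0.11186] = -4.162 m/s.
|v| = 4.162 m/s.

4.16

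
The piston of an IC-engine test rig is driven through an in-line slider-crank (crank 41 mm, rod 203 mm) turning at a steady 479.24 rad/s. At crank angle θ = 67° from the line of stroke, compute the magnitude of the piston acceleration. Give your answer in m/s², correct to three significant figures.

ω = 479.2 rad/s
x(θ) = r cosθ + √(L² − r² sin²θ); with ω constant, a = ω²·d²x/dθ².
d²x/dθ² = −r cosθ − r²(cos2θ)/√u − r⁴ sin²2θ/(4u^{3/2}),  u = L² − r² sin²θ = 0.0397846 m².
Substituting r = 0.041 m, L = 0.203 m, θ = 67°: d²x/dθ² = -0.010212 m.
a = ω²·d²x/dθ² = (479.2)²·(-0.010212) = -2345.3 m/s²;  |a| = 2345.3 m/s².

2350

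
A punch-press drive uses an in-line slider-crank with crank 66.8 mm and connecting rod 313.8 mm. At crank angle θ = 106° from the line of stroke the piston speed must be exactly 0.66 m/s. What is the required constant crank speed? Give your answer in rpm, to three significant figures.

104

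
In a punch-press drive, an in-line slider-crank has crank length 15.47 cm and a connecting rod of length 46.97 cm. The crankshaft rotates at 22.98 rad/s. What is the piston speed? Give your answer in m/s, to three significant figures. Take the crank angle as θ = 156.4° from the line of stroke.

ω = 22.98 rad/s
For an in-line slider-crank, x = r cosθ + √(L² − r² sin²θ), so v = −rω sinθ·[1 + r cosθ/√(L² − r² sin²θ)].
With r = 0.1547 m, L = 0.4697 m, θ = 156.4°: √(L² − r² sin²θ) = 0.4656 m.
v = −0.1547·22.98·0.40035·[1 + 0.1547·-0.91636/0.4656] = -0.98991 m/s.
|v| = 0.98991 m/s.

0.990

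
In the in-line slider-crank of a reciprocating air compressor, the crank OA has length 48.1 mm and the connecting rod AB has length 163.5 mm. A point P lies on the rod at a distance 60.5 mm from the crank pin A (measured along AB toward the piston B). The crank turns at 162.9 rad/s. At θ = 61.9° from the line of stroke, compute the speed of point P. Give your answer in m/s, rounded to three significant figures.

7.64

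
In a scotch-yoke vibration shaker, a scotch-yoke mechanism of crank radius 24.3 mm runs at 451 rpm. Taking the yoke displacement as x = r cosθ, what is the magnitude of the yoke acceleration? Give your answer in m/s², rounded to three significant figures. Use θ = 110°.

ω = 47.23 rad/s (from 451 rpm).
x = r cosθ ⇒ ẍ = −rω² cosθ (ω constant).
|a| = rω²|cosθ| = 0.0243·(47.23)²·|cos 110°| = 18.538 m/s².

18.5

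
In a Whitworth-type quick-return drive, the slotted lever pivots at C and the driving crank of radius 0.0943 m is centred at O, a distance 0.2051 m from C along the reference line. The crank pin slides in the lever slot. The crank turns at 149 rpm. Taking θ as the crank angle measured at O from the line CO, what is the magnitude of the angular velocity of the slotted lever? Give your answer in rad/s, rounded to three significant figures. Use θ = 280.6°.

3.35

ω = 15.6 rad/s (from 149 rpm).
Crank pin A relative to C: A = (d + r cosθ, r sinθ); lever angle φ = atan2(r sinθ, d + r cosθ).
Differentiating tanφ: φ̇ = rω(d cosθ + r)/(d² + r² + 2dr cosθ).
d² + r² + 2dr cosθ = |CA|² = 0.0580741 m²;  d cosθ + r = +0.13203 m.
|ω_lever| = |0.0943·15.6·+0.13203| / 0.0580741 = 3.3451 rad/s.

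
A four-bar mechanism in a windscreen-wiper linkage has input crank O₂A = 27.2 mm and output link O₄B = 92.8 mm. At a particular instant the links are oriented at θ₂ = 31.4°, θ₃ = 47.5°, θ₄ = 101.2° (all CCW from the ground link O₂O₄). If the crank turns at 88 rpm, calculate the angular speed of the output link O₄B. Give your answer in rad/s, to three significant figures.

ω₂ = 9.215 rad/s (from 88 rpm).
Differentiating the loop-closure r₂e^{iθ₂}+r₃e^{iθ₃}=r₁+r₄e^{iθ₄} gives r₂ω₂e^{iθ₂}+r₃ω₃e^{iθ₃}=r₄ω₄e^{iθ₄}.
Eliminating the other unknown: ω₄ = r₂ω₂ sin(θ₂−θ₃) / [r₄ sin(θ₄−θ₃)].
Numerator sine = -0.27731; denominator sine = +0.80593.
Result = 0.0272·9.215·(-0.27731) / (0.0928·(+0.80593)) = -0.92941 rad/s; magnitude 0.92941 rad/s.

0.929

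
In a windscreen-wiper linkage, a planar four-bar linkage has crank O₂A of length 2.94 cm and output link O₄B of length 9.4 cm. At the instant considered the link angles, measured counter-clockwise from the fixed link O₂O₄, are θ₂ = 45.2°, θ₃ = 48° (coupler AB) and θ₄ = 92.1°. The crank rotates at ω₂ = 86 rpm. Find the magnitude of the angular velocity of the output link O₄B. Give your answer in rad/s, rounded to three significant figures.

0.198

ω₂ = 9.006 rad/s (from 86 rpm).
Differentiating the loop-closure r₂e^{iθ₂}+r₃e^{iθ₃}=r₁+r₄e^{iθ₄} gives r₂ω₂e^{iθ₂}+r₃ω₃e^{iθ₃}=r₄ω₄e^{iθ₄}.
Eliminating the other unknown: ω₄ = r₂ω₂ sin(θ₂−θ₃) / [r₄ sin(θ₄−θ₃)].
Numerator sine = -0.04885; denominator sine = +0.69591.
Result = 0.0294·9.006·(-0.04885) / (0.094·(+0.69591)) = -0.19772 rad/s; magnitude 0.19772 rad/s.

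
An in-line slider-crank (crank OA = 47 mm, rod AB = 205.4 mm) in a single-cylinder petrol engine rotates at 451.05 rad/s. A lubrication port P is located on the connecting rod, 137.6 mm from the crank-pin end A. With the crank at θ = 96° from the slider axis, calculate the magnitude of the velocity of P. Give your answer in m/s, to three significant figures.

ω = 451.1 rad/s.  Crank-pin speed |V_A| = rω = 21.199 m/s, perpendicular to OA.
Rod angle: sinφ = −(r/L) sinθ ⇒ φ = -13.154°; ω_rod = −rω cosθ/√(L²−r²sin²θ) = +11.079 rad/s.
V_P = V_A + ω_rod × AP, with AP = 0.1376 m along the rod.
Components: V_Px = −rω sinθ − a·ω_rod·sinφ = -20.736 m/s;  V_Py = rω cosθ + a·ω_rod·cosφ = -0.73145 m/s.
|V_P| = √(V_Px² + V_Py²) = 20.749 m/s.

20.7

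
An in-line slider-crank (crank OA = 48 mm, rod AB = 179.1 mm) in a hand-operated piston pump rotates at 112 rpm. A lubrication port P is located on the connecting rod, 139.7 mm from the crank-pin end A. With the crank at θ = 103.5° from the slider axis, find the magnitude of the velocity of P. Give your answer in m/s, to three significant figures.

ω = 11.73 rad/s.  Crank-pin speed |V_A| = rω = 0.56297 m/s, perpendicular to OA.
Rod angle: sinφ = −(r/L) sinθ ⇒ φ = -15.106°; ω_rod = −rω cosθ/√(L²−r²sin²θ) = +0.76006 rad/s.
V_P = V_A + ω_rod × AP, with AP = 0.1397 m along the rod.
Components: V_Px = −rω sinθ − a·ω_rod·sinφ = -0.51975 m/s;  V_Py = rω cosθ + a·ω_rod·cosφ = -0.028912 m/s.
|V_P| = √(V_Px² + V_Py²) = 0.52055 m/s.

0.521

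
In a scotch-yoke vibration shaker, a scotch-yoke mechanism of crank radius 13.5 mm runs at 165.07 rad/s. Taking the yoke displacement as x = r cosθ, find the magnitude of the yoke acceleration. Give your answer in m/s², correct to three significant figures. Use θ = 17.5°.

351

ω = 165.1 rad/s
x = r cosθ ⇒ ẍ = −rω² cosθ (ω constant).
|a| = rω²|cosθ| = 0.0135·(165.1)²·|cos 17.5°| = 350.82 m/s².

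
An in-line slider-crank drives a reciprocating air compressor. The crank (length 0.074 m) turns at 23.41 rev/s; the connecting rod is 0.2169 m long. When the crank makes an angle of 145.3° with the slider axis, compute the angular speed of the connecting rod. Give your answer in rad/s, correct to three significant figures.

ω = 147.1 rad/s (converted from 23.41 rev/s).
The rod makes angle φ with the slider axis where L sinφ = r sinθ; differentiating, L cosφ·φ̇ = r ω cosθ.
L cosφ = √(L² − r² sin²θ) = 0.21277 m.
|ω_rod| = r ω |cosθ| / √(L² − r² sin²θ) = 0.074·147.1·0.82214/0.21277 = 42.058 rad/s.

42.1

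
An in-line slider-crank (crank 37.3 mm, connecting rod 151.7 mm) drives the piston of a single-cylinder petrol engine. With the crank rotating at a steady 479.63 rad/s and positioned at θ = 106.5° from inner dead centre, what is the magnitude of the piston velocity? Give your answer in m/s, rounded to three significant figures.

ω = 479.6 rad/s
For an in-line slider-crank, x = r cosθ + √(L² − r² sin²θ), so v = −rω sinθ·[1 + r cosθ/√(L² − r² sin²θ)].
With r = 0.0373 m, L = 0.1517 m, θ = 106.5°: √(L² − r² sin²θ) = 0.14742 m.
v = −0.0373·479.6·0.95882·[1 + 0.0373·-0.28402/0.14742] = -15.921 m/s.
|v| = 15.921 m/s.

15.9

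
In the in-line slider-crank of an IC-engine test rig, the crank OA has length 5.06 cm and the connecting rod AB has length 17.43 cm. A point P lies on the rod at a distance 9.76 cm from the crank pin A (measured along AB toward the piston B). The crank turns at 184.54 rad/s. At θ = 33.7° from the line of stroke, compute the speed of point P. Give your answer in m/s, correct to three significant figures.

ω = 184.5 rad/s.  Crank-pin speed |V_A| = rω = 9.3377 m/s, perpendicular to OA.
Rod angle: sinφ = −(r/L) sinθ ⇒ φ = -9.269°; ω_rod = −rω cosθ/√(L²−r²sin²θ) = -45.16 rad/s.
V_P = V_A + ω_rod × AP, with AP = 0.0976 m along the rod.
Components: V_Px = −rω sinθ − a·ω_rod·sinφ = -5.8909 m/s;  V_Py = rω cosθ + a·ω_rod·cosφ = +3.4185 m/s.
|V_P| = √(V_Px² + V_Py²) = 6.811 m/s.

6.81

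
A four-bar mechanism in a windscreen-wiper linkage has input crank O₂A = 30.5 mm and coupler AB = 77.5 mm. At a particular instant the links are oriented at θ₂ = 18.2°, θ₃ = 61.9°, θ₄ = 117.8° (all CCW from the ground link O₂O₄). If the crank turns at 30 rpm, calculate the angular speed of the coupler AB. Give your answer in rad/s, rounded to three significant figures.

ω₂ = 3.142 rad/s (from 30 rpm).
Differentiating the loop-closure r₂e^{iθ₂}+r₃e^{iθ₃}=r₁+r₄e^{iθ₄} gives r₂ω₂e^{iθ₂}+r₃ω₃e^{iθ₃}=r₄ω₄e^{iθ₄}.
Eliminating the other unknown: ω₃ = r₂ω₂ sin(θ₄−θ₂) / [r₃ sin(θ₃−θ₄)].
Numerator sine = +0.98600; denominator sine = -0.82806.
Result = 0.0305·3.142·(+0.98600) / (0.0775·(-0.82806)) = -1.4722 rad/s; magnitude 1.4722 rad/s.

1.47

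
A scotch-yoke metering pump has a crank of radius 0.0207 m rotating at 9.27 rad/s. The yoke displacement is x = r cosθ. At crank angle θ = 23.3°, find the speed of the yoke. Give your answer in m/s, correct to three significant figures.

ω = 9.27 rad/s
x = r cosθ ⇒ ẋ = −rω sinθ.
|v| = rω|sinθ| = 0.0207·9.27·|sin 23.3°| = 0.075901 m/s.

0.0759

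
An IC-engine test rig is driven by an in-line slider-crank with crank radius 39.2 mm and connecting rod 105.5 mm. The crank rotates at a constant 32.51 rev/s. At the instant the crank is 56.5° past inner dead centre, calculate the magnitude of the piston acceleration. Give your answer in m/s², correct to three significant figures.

674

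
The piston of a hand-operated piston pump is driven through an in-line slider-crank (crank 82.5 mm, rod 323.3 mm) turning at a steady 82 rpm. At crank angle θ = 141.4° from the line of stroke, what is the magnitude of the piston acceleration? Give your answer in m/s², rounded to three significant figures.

4.38

ω = 2π·82/60 = 8.587 rad/s
x(θ) = r cosθ + √(L² − r² sin²θ); with ω constant, a = ω²·d²x/dθ².
d²x/dθ² = −r cosθ − r²(cos2θ)/√u − r⁴ sin²2θ/(4u^{3/2}),  u = L² − r² sin²θ = 0.101874 m².
Substituting r = 0.0825 m, L = 0.3233 m, θ = 141.4°: d²x/dθ² = +0.059412 m.
a = ω²·d²x/dθ² = (8.587)²·(+0.059412) = +4.3809 m/s²;  |a| = 4.3809 m/s².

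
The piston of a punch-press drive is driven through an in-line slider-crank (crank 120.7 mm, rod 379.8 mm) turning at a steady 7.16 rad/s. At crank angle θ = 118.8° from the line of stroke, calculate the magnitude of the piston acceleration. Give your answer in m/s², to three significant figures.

4.04

ω = 7.16 rad/s
x(θ) = r cosθ + √(L² − r² sin²θ); with ω constant, a = ω²·d²x/dθ².
d²x/dθ² = −r cosθ − r²(cos2θ)/√u − r⁴ sin²2θ/(4u^{3/2}),  u = L² − r² sin²θ = 0.133061 m².
Substituting r = 0.1207 m, L = 0.3798 m, θ = 118.8°: d²x/dθ² = +0.078768 m.
a = ω²·d²x/dθ² = (7.16)²·(+0.078768) = +4.0381 m/s²;  |a| = 4.0381 m/s².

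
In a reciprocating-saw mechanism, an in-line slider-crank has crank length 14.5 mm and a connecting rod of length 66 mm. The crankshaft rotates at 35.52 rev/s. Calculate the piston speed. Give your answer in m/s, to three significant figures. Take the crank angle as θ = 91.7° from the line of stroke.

3.21

ω = 2π·35.5 = 223.2 rad/s
For an in-line slider-crank, x = r cosθ + √(L² − r² sin²θ), so v = −rω sinθ·[1 + r cosθ/√(L² − r² sin²θ)].
With r = 0.0145 m, L = 0.066 m, θ = 91.7°: √(L² − r² sin²θ) = 0.064389 m.
v = −0.0145·223.2·0.99956·[1 + 0.0145·-0.02967/0.064389] = -3.2131 m/s.
|v| = 3.2131 m/s.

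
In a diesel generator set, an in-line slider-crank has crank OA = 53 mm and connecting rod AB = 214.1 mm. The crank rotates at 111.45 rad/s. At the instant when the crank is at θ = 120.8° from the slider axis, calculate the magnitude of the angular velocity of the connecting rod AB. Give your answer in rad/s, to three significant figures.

ω = 111.5 rad/s
The rod makes angle φ with the slider axis where L sinφ = r sinθ; differentiating, L cosφ·φ̇ = r ω cosθ.
L cosφ = √(L² − r² sin²θ) = 0.2092 m.
|ω_rod| = r ω |cosθ| / √(L² − r² sin²θ) = 0.053·111.5·0.51204/0.2092 = 14.457 rad/s.

14.5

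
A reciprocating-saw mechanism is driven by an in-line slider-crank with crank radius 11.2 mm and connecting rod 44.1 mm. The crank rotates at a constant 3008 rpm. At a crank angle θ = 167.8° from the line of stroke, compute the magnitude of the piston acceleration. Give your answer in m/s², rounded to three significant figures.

ω = 2π·3008/60 = 315 rad/s
x(θ) = r cosθ + √(L² − r² sin²θ); with ω constant, a = ω²·d²x/dθ².
d²x/dθ² = −r cosθ − r²(cos2θ)/√u − r⁴ sin²2θ/(4u^{3/2}),  u = L² − r² sin²θ = 0.00193921 m².
Substituting r = 0.0112 m, L = 0.0441 m, θ = 167.8°: d²x/dθ² = +0.0083451 m.
a = ω²·d²x/dθ² = (315)²·(+0.0083451) = +828.02 m/s²;  |a| = 828.02 m/s².

828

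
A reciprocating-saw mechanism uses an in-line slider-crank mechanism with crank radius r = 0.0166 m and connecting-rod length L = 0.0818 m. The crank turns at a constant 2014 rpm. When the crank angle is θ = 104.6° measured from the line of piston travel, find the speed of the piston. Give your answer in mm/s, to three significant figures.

ω = 2π·2014/60 = 210.9 rad/s
For an in-line slider-crank, x = r cosθ + √(L² − r² sin²θ), so v = −rω sinθ·[1 + r cosθ/√(L² − r² sin²θ)].
With r = 0.0166 m, L = 0.0818 m, θ = 104.6°: √(L² − r² sin²θ) = 0.080207 m.
v = −0.0166·210.9·0.96771·[1 + 0.0166·-0.25207/0.080207] = -3.2112 m/s.
|v| = 3.2112 m/s = 3211.2 mm/s.

3210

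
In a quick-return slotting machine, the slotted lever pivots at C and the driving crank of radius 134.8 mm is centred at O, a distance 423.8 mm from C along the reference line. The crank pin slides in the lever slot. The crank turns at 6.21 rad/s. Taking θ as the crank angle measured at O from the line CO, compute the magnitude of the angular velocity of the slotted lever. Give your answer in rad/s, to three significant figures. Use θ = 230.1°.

0.922

ω = 6.21 rad/s
Crank pin A relative to C: A = (d + r cosθ, r sinθ); lever angle φ = atan2(r sinθ, d + r cosθ).
Differentiating tanφ: φ̇ = rω(d cosθ + r)/(d² + r² + 2dr cosθ).
d² + r² + 2dr cosθ = |CA|² = 0.124488 m²;  d cosθ + r = -0.13705 m.
|ω_lever| = |0.1348·6.21·-0.13705| / 0.124488 = 0.92156 rad/s.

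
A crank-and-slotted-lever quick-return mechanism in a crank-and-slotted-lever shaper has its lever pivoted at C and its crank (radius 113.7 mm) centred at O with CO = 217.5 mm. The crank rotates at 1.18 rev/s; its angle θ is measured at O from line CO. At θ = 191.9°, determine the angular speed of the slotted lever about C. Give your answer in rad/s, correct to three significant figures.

7.06

ω = 7.414 rad/s (from 1.18 rev/s).
Crank pin A relative to C: A = (d + r cosθ, r sinθ); lever angle φ = atan2(r sinθ, d + r cosθ).
Differentiating tanφ: φ̇ = rω(d cosθ + r)/(d² + r² + 2dr cosθ).
d² + r² + 2dr cosθ = |CA|² = 0.0118374 m²;  d cosθ + r = -0.099126 m.
|ω_lever| = |0.1137·7.414·-0.099126| / 0.0118374 = 7.0592 rad/s.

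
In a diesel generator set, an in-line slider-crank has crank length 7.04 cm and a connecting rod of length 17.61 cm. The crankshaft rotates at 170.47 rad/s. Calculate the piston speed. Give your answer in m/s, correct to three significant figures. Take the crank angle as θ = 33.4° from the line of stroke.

8.87

ω = 170.5 rad/s
For an in-line slider-crank, x = r cosθ + √(L² − r² sin²θ), so v = −rω sinθ·[1 + r cosθ/√(L² − r² sin²θ)].
With r = 0.0704 m, L = 0.1761 m, θ = 33.4°: √(L² − r² sin²θ) = 0.17178 m.
v = −0.0704·170.5·0.55048·[1 + 0.0704·0.83485/0.17178] = -8.8667 m/s.
|v| = 8.8667 m/s.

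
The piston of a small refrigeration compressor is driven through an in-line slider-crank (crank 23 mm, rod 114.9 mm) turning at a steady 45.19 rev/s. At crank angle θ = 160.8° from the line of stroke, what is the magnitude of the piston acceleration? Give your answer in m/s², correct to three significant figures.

1460

ω = 2π·45.2 = 283.9 rad/s
x(θ) = r cosθ + √(L² − r² sin²θ); with ω constant, a = ω²·d²x/dθ².
d²x/dθ² = −r cosθ − r²(cos2θ)/√u − r⁴ sin²2θ/(4u^{3/2}),  u = L² − r² sin²θ = 0.0131448 m².
Substituting r = 0.023 m, L = 0.1149 m, θ = 160.8°: d²x/dθ² = +0.018087 m.
a = ω²·d²x/dθ² = (283.9)²·(+0.018087) = +1458.2 m/s²;  |a| = 1458.2 m/s².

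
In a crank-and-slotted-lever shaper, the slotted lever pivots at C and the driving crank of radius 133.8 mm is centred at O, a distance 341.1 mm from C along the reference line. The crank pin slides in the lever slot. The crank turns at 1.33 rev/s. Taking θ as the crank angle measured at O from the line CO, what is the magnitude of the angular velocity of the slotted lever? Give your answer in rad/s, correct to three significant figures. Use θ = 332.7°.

ω = 8.357 rad/s (from 1.33 rev/s).
Crank pin A relative to C: A = (d + r cosθ, r sinθ); lever angle φ = atan2(r sinθ, d + r cosθ).
Differentiating tanφ: φ̇ = rω(d cosθ + r)/(d² + r² + 2dr cosθ).
d² + r² + 2dr cosθ = |CA|² = 0.215363 m²;  d cosθ + r = +0.43691 m.
|ω_lever| = |0.1338·8.357·+0.43691| / 0.215363 = 2.2683 rad/s.

2.27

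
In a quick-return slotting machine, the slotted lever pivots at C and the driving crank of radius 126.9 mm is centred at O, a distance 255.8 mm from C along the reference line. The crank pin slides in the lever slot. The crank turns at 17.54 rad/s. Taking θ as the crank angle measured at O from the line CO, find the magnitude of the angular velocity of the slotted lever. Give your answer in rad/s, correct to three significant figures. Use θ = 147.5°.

ω = 17.54 rad/s
Crank pin A relative to C: A = (d + r cosθ, r sinθ); lever angle φ = atan2(r sinθ, d + r cosθ).
Differentiating tanφ: φ̇ = rω(d cosθ + r)/(d² + r² + 2dr cosθ).
d² + r² + 2dr cosθ = |CA|² = 0.0267826 m²;  d cosθ + r = -0.08884 m.
|ω_lever| = |0.1269·17.54·-0.08884| / 0.0267826 = 7.3832 rad/s.

7.38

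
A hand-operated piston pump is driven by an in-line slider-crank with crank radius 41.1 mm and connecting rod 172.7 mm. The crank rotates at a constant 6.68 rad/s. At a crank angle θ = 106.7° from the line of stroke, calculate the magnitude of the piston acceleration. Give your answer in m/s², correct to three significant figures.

ω = 6.68 rad/s
x(θ) = r cosθ + √(L² − r² sin²θ); with ω constant, a = ω²·d²x/dθ².
d²x/dθ² = −r cosθ − r²(cos2θ)/√u − r⁴ sin²2θ/(4u^{3/2}),  u = L² − r² sin²θ = 0.0282756 m².
Substituting r = 0.0411 m, L = 0.1727 m, θ = 106.7°: d²x/dθ² = +0.020152 m.
a = ω²·d²x/dθ² = (6.68)²·(+0.020152) = +0.89921 m/s²;  |a| = 0.89921 m/s².

0.899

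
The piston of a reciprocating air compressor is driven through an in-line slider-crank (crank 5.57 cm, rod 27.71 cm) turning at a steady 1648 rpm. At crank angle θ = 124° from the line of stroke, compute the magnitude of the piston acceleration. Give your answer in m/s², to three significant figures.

1050

ω = 2π·1648/60 = 172.6 rad/s
x(θ) = r cosθ + √(L² − r² sin²θ); with ω constant, a = ω²·d²x/dθ².
d²x/dθ² = −r cosθ − r²(cos2θ)/√u − r⁴ sin²2θ/(4u^{3/2}),  u = L² − r² sin²θ = 0.0746521 m².
Substituting r = 0.0557 m, L = 0.2771 m, θ = 124°: d²x/dθ² = +0.035299 m.
a = ω²·d²x/dθ² = (172.6)²·(+0.035299) = +1051.3 m/s²;  |a| = 1051.3 m/s².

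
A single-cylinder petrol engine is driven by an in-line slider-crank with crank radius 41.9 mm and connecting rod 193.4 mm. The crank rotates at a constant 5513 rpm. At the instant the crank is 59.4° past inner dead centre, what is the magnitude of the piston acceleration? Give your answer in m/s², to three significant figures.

ω = 2π·5513/60 = 577.3 rad/s
x(θ) = r cosθ + √(L² − r² sin²θ); with ω constant, a = ω²·d²x/dθ².
d²x/dθ² = −r cosθ − r²(cos2θ)/√u − r⁴ sin²2θ/(4u^{3/2}),  u = L² − r² sin²θ = 0.0361029 m².
Substituting r = 0.0419 m, L = 0.1934 m, θ = 59.4°: d²x/dθ² = -0.016964 m.
a = ω²·d²x/dθ² = (577.3)²·(-0.016964) = -5654 m/s²;  |a| = 5654 m/s².

5650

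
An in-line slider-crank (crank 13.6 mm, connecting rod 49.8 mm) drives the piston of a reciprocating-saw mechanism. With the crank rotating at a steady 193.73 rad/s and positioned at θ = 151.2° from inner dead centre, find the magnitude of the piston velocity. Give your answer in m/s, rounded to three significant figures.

0.963

ω = 193.7 rad/s
For an in-line slider-crank, x = r cosθ + √(L² − r² sin²θ), so v = −rω sinθ·[1 + r cosθ/√(L² − r² sin²θ)].
With r = 0.0136 m, L = 0.0498 m, θ = 151.2°: √(L² − r² sin²θ) = 0.049367 m.
v = −0.0136·193.7·0.48175·[1 + 0.0136·-0.87631/0.049367] = -0.96287 m/s.
|v| = 0.96287 m/s.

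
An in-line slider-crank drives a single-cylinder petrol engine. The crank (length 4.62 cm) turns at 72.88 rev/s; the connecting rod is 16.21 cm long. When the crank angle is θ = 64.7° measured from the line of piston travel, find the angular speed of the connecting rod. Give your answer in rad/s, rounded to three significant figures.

57.7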